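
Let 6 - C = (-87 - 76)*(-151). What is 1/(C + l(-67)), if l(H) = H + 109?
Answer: -1/24565 ≈ -4.0708e-5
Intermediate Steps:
l(H) = 109 + H
C = -24607 (C = 6 - (-87 - 76)*(-151) = 6 - (-163)*(-151) = 6 - 1*24613 = 6 - 24613 = -24607)
1/(C + l(-67)) = 1/(-24607 + (109 - 67)) = 1/(-24607 + 42) = 1/(-24565) = -1/24565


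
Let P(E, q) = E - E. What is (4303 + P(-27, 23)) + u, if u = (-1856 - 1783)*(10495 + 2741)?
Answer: -48161501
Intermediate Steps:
P(E, q) = 0
u = -48165804 (u = -3639*13236 = -48165804)
(4303 + P(-27, 23)) + u = (4303 + 0) - 48165804 = 4303 - 48165804 = -48161501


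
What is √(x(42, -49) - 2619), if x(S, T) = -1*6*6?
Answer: 3*I*√295 ≈ 51.527*I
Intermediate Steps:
x(S, T) = -36 (x(S, T) = -6*6 = -36)
√(x(42, -49) - 2619) = √(-36 - 2619) = √(-2655) = 3*I*√295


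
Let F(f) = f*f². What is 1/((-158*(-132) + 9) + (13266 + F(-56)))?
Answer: -1/141485 ≈ -7.0679e-6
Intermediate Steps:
F(f) = f³
1/((-158*(-132) + 9) + (13266 + F(-56))) = 1/((-158*(-132) + 9) + (13266 + (-56)³)) = 1/((20856 + 9) + (13266 - 175616)) = 1/(20865 - 162350) = 1/(-141485) = -1/141485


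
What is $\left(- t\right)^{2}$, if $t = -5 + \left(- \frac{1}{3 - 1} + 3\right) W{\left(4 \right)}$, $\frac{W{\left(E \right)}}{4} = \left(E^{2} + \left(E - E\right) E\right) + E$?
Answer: $38025$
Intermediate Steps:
$W{\left(E \right)} = 4 E + 4 E^{2}$ ($W{\left(E \right)} = 4 \left(\left(E^{2} + \left(E - E\right) E\right) + E\right) = 4 \left(\left(E^{2} + 0 E\right) + E\right) = 4 \left(\left(E^{2} + 0\right) + E\right) = 4 \left(E^{2} + E\right) = 4 \left(E + E^{2}\right) = 4 E + 4 E^{2}$)
$t = 195$ ($t = -5 + \left(- \frac{1}{3 - 1} + 3\right) 4 \cdot 4 \left(1 + 4\right) = -5 + \left(- \frac{1}{2} + 3\right) 4 \cdot 4 \cdot 5 = -5 + \left(\left(-1\right) \frac{1}{2} + 3\right) 80 = -5 + \left(- \frac{1}{2} + 3\right) 80 = -5 + \frac{5}{2} \cdot 80 = -5 + 200 = 195$)
$\left(- t\right)^{2} = \left(\left(-1\right) 195\right)^{2} = \left(-195\right)^{2} = 38025$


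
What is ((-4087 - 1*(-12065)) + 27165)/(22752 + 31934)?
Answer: 35143/54686 ≈ 0.64263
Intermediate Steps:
((-4087 - 1*(-12065)) + 27165)/(22752 + 31934) = ((-4087 + 12065) + 27165)/54686 = (7978 + 27165)*(1/54686) = 35143*(1/54686) = 35143/54686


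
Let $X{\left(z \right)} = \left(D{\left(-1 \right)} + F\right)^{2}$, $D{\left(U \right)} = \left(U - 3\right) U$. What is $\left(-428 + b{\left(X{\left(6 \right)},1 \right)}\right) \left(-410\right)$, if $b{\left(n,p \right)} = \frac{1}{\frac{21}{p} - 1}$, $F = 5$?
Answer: $\frac{350919}{2} \approx 1.7546 \cdot 10^{5}$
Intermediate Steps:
$D{\left(U \right)} = U \left(-3 + U\right)$ ($D{\left(U \right)} = \left(-3 + U\right) U = U \left(-3 + U\right)$)
$X{\left(z \right)} = 81$ ($X{\left(z \right)} = \left(- (-3 - 1) + 5\right)^{2} = \left(\left(-1\right) \left(-4\right) + 5\right)^{2} = \left(4 + 5\right)^{2} = 9^{2} = 81$)
$b{\left(n,p \right)} = \frac{1}{-1 + \frac{21}{p}}$
$\left(-428 + b{\left(X{\left(6 \right)},1 \right)}\right) \left(-410\right) = \left(-428 - 1 \frac{1}{-21 + 1}\right) \left(-410\right) = \left(-428 - 1 \frac{1}{-20}\right) \left(-410\right) = \left(-428 - 1 \left(- \frac{1}{20}\right)\right) \left(-410\right) = \left(-428 + \frac{1}{20}\right) \left(-410\right) = \left(- \frac{8559}{20}\right) \left(-410\right) = \frac{350919}{2}$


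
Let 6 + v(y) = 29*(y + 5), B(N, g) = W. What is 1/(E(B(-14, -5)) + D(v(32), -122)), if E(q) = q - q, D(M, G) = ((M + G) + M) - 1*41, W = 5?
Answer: 1/1971 ≈ 0.00050736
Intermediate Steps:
B(N, g) = 5
v(y) = 139 + 29*y (v(y) = -6 + 29*(y + 5) = -6 + 29*(5 + y) = -6 + (145 + 29*y) = 139 + 29*y)
D(M, G) = -41 + G + 2*M (D(M, G) = ((G + M) + M) - 41 = (G + 2*M) - 41 = -41 + G + 2*M)
E(q) = 0
1/(E(B(-14, -5)) + D(v(32), -122)) = 1/(0 + (-41 - 122 + 2*(139 + 29*32))) = 1/(0 + (-41 - 122 + 2*(139 + 928))) = 1/(0 + (-41 - 122 + 2*1067)) = 1/(0 + (-41 - 122 + 2134)) = 1/(0 + 1971) = 1/1971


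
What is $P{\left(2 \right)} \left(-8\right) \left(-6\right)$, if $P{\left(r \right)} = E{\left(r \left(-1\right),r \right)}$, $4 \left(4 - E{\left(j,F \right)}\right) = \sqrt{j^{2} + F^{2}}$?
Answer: $192 - 24 \sqrt{2} \approx 158.06$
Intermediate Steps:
$E{\left(j,F \right)} = 4 - \frac{\sqrt{F^{2} + j^{2}}}{4}$ ($E{\left(j,F \right)} = 4 - \frac{\sqrt{j^{2} + F^{2}}}{4} = 4 - \frac{\sqrt{F^{2} + j^{2}}}{4}$)
$P{\left(r \right)} = 4 - \frac{\sqrt{2} \sqrt{r^{2}}}{4}$ ($P{\left(r \right)} = 4 - \frac{\sqrt{r^{2} + \left(r \left(-1\right)\right)^{2}}}{4} = 4 - \frac{\sqrt{r^{2} + \left(- r\right)^{2}}}{4} = 4 - \frac{\sqrt{r^{2} + r^{2}}}{4} = 4 - \frac{\sqrt{2 r^{2}}}{4} = 4 - \frac{\sqrt{2} \sqrt{r^{2}}}{4}$)
$P{\left(2 \right)} \left(-8\right) \left(-6\right) = \left(4 - \frac{\sqrt{2} \sqrt{2^{2}}}{4}\right) \left(-8\right) \left(-6\right) = \left(4 - \frac{\sqrt{2} \sqrt{4}}{4}\right) \left(-8\right) \left(-6\right) = \left(4 - \frac{1}{4} \sqrt{2} \cdot 2\right) \left(-8\right) \left(-6\right) = \left(4 - \frac{\sqrt{2}}{2}\right) \left(-8\right) \left(-6\right) = \left(-32 + 4 \sqrt{2}\right) \left(-6\right) = 192 - 24 \sqrt{2}$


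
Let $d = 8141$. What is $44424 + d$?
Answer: $52565$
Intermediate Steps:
$44424 + d = 44424 + 8141 = 52565$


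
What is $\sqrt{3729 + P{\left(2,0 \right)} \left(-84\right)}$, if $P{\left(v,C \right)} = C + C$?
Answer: $\sqrt{3729} \approx 61.066$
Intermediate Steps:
$P{\left(v,C \right)} = 2 C$
$\sqrt{3729 + P{\left(2,0 \right)} \left(-84\right)} = \sqrt{3729 + 2 \cdot 0 \left(-84\right)} = \sqrt{3729 + 0 \left(-84\right)} = \sqrt{3729 + 0} = \sqrt{3729}$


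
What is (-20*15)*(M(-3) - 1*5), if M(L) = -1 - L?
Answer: 900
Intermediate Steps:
(-20*15)*(M(-3) - 1*5) = (-20*15)*((-1 - 1*(-3)) - 1*5) = -300*((-1 + 3) - 5) = -300*(2 - 5) = -300*(-3) = 900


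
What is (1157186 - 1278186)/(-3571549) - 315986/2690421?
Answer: -803018541314/9608970432129 ≈ -0.083570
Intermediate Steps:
(1157186 - 1278186)/(-3571549) - 315986/2690421 = -121000*(-1/3571549) - 315986*1/2690421 = 121000/3571549 - 315986/2690421 = -803018541314/9608970432129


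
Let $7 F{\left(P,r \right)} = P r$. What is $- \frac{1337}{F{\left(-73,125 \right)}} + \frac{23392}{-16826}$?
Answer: $- \frac{27988733}{76768625} \approx -0.36459$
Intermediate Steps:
$F{\left(P,r \right)} = \frac{P r}{7}$
$- \frac{1337}{F{\left(-73,125 \right)}} + \frac{23392}{-16826} = - \frac{1337}{\frac{1}{7} \left(-73\right) 125} + \frac{23392}{-16826} = - \frac{1337}{- \frac{9125}{7}} + 23392 \left(- \frac{1}{16826}\right) = \left(-1337\right) \left(- \frac{7}{9125}\right) - \frac{11696}{8413} = \frac{9359}{9125} - \frac{11696}{8413} = - \frac{27988733}{76768625}$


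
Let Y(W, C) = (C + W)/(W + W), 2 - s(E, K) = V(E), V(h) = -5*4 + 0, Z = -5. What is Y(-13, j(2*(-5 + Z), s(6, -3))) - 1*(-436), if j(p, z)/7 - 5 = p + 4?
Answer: 5713/13 ≈ 439.46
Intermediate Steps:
V(h) = -20 (V(h) = -20 + 0 = -20)
s(E, K) = 22 (s(E, K) = 2 - 1*(-20) = 2 + 20 = 22)
j(p, z) = 63 + 7*p (j(p, z) = 35 + 7*(p + 4) = 35 + 7*(4 + p) = 35 + (28 + 7*p) = 63 + 7*p)
Y(W, C) = (C + W)/(2*W) (Y(W, C) = (C + W)/((2*W)) = (C + W)*(1/(2*W)) = (C + W)/(2*W))
Y(-13, j(2*(-5 + Z), s(6, -3))) - 1*(-436) = (1/2)*((63 + 7*(2*(-5 - 5))) - 13)/(-13) - 1*(-436) = (1/2)*(-1/13)*((63 + 7*(2*(-10))) - 13) + 436 = (1/2)*(-1/13)*((63 + 7*(-20)) - 13) + 436 = (1/2)*(-1/13)*((63 - 140) - 13) + 436 = (1/2)*(-1/13)*(-77 - 13) + 436 = (1/2)*(-1/13)*(-90) + 436 = 45/13 + 436 = 5713/13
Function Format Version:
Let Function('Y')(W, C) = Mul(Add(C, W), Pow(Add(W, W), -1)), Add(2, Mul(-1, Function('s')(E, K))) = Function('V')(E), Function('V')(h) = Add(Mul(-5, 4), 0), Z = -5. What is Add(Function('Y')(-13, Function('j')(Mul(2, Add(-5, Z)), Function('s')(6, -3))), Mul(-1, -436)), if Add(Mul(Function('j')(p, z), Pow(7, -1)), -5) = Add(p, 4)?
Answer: Rational(5713, 13) ≈ 439.46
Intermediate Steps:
Function('V')(h) = -20 (Function('V')(h) = Add(-20, 0) = -20)
Function('s')(E, K) = 22 (Function('s')(E, K) = Add(2, Mul(-1, -20)) = Add(2, 20) = 22)
Function('j')(p, z) = Add(63, Mul(7, p)) (Function('j')(p, z) = Add(35, Mul(7, Add(p, 4))) = Add(35, Mul(7, Add(4, p))) = Add(35, Add(28, Mul(7, p))) = Add(63, Mul(7, p)))
Function('Y')(W, C) = Mul(Rational(1, 2), Pow(W, -1), Add(C, W)) (Function('Y')(W, C) = Mul(Add(C, W), Pow(Mul(2, W), -1)) = Mul(Add(C, W), Mul(Rational(1, 2), Pow(W, -1))) = Mul(Rational(1, 2), Pow(W, -1), Add(C, W)))
Add(Function('Y')(-13, Function('j')(Mul(2, Add(-5, Z)), Function('s')(6, -3))), Mul(-1, -436)) = Add(Mul(Rational(1, 2), Pow(-13, -1), Add(Add(63, Mul(7, Mul(2, Add(-5, -5)))), -13)), Mul(-1, -436)) = Add(Mul(Rational(1, 2), Rational(-1, 13), Add(Add(63, Mul(7, Mul(2, -10))), -13)), 436) = Add(Mul(Rational(1, 2), Rational(-1, 13), Add(Add(63, Mul(7, -20)), -13)), 436) = Add(Mul(Rational(1, 2), Rational(-1, 13), Add(Add(63, -140), -13)), 436) = Add(Mul(Rational(1, 2), Rational(-1, 13), Add(-77, -13)), 436) = Add(Mul(Rational(1, 2), Rational(-1, 13), -90), 436) = Add(Rational(45, 13), 436) = Rational(5713, 13)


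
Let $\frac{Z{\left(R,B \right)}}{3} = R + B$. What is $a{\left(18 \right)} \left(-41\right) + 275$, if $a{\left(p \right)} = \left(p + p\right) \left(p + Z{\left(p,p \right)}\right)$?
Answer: $-185701$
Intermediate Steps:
$Z{\left(R,B \right)} = 3 B + 3 R$ ($Z{\left(R,B \right)} = 3 \left(R + B\right) = 3 \left(B + R\right) = 3 B + 3 R$)
$a{\left(p \right)} = 14 p^{2}$ ($a{\left(p \right)} = \left(p + p\right) \left(p + \left(3 p + 3 p\right)\right) = 2 p \left(p + 6 p\right) = 2 p 7 p = 14 p^{2}$)
$a{\left(18 \right)} \left(-41\right) + 275 = 14 \cdot 18^{2} \left(-41\right) + 275 = 14 \cdot 324 \left(-41\right) + 275 = 4536 \left(-41\right) + 275 = -185976 + 275 = -185701$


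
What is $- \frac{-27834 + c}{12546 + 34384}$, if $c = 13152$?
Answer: $\frac{7341}{23465} \approx 0.31285$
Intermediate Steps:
$- \frac{-27834 + c}{12546 + 34384} = - \frac{-27834 + 13152}{12546 + 34384} = - \frac{-14682}{46930} = \left(-1\right) \left(- \frac{7341}{23465}\right) = \frac{7341}{23465}$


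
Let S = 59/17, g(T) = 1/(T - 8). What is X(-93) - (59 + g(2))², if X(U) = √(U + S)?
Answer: -124609/36 + I*√25874/17 ≈ -3461.4 + 9.462*I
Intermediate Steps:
g(T) = 1/(-8 + T)
S = 59/17 (S = 59*(1/17) = 59/17 ≈ 3.4706)
X(U) = √(59/17 + U) (X(U) = √(U + 59/17) = √(59/17 + U))
X(-93) - (59 + g(2))² = √(1003 + 289*(-93))/17 - (59 + 1/(-8 + 2))² = √(1003 - 26877)/17 - (59 + 1/(-6))² = √(-25874)/17 - (59 - ⅙)² = (I*√25874)/17 - (353/6)² = I*√25874/17 - 1*124609/36 = I*√25874/17 - 124609/36 = -124609/36 + I*√25874/17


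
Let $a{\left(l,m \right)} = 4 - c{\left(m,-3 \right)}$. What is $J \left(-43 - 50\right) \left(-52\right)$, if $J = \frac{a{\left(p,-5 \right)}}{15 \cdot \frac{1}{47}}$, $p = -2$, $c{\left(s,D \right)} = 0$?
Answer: $\frac{303056}{5} \approx 60611.0$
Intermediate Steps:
$a{\left(l,m \right)} = 4$ ($a{\left(l,m \right)} = 4 - 0 = 4 + 0 = 4$)
$J = \frac{188}{15}$ ($J = \frac{4}{15 \cdot \frac{1}{47}} = \frac{4}{\frac{15}{47}} = 4 \cdot \frac{47}{15} = \frac{188}{15} \approx 12.533$)
$J \left(-43 - 50\right) \left(-52\right) = \frac{188 \left(-43 - 50\right)}{15} \left(-52\right) = \frac{188}{15} \left(-93\right) \left(-52\right) = \left(- \frac{5828}{5}\right) \left(-52\right) = \frac{303056}{5}$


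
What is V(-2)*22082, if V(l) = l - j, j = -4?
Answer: 44164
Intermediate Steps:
V(l) = 4 + l (V(l) = l - 1*(-4) = l + 4 = 4 + l)
V(-2)*22082 = (4 - 2)*22082 = 2*22082 = 44164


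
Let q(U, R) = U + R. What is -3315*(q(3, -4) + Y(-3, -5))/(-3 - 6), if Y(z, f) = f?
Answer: -2210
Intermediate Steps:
q(U, R) = R + U
-3315*(q(3, -4) + Y(-3, -5))/(-3 - 6) = -3315*((-4 + 3) - 5)/(-3 - 6) = -3315*(-1 - 5)/(-9) = -(-19890)*(-1)/9 = -3315*2/3 = -2210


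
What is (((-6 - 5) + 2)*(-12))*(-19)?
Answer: -2052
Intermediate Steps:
(((-6 - 5) + 2)*(-12))*(-19) = ((-11 + 2)*(-12))*(-19) = -9*(-12)*(-19) = 108*(-19) = -2052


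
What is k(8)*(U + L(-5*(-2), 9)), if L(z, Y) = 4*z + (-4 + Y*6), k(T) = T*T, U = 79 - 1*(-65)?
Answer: 14976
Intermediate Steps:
U = 144 (U = 79 + 65 = 144)
k(T) = T²
L(z, Y) = -4 + 4*z + 6*Y (L(z, Y) = 4*z + (-4 + 6*Y) = -4 + 4*z + 6*Y)
k(8)*(U + L(-5*(-2), 9)) = 8²*(144 + (-4 + 4*(-5*(-2)) + 6*9)) = 64*(144 + (-4 + 4*10 + 54)) = 64*(144 + (-4 + 40 + 54)) = 64*(144 + 90) = 64*234 = 14976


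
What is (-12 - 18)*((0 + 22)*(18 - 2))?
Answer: -10560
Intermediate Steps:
(-12 - 18)*((0 + 22)*(18 - 2)) = -660*16 = -30*352 = -10560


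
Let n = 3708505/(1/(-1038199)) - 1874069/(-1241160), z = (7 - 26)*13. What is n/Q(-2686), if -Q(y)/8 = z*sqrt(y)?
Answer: 4778672259063620131*I*sqrt(2686)/6587501381760 ≈ 3.7596e+7*I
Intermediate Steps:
z = -247 (z = -19*13 = -247)
Q(y) = 1976*sqrt(y) (Q(y) = -(-1976)*sqrt(y) = 1976*sqrt(y))
n = -4778672259063620131/1241160 (n = 3708505/(-1/1038199) - 1874069*(-1/1241160) = 3708505*(-1038199) + 1874069/1241160 = -3850166182495 + 1874069/1241160 = -4778672259063620131/1241160 ≈ -3.8502e+12)
n/Q(-2686) = -4778672259063620131*(-I*sqrt(2686)/5307536)/1241160 = -(-4778672259063620131)*I*sqrt(2686)/6587501381760 = 4778672259063620131*I*sqrt(2686)/6587501381760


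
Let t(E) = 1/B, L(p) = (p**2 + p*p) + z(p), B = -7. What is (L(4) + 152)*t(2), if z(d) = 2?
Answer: -186/7 ≈ -26.571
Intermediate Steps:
L(p) = 2 + 2*p**2 (L(p) = (p**2 + p*p) + 2 = (p**2 + p**2) + 2 = 2*p**2 + 2 = 2 + 2*p**2)
t(E) = -1/7 (t(E) = 1/(-7) = -1/7)
(L(4) + 152)*t(2) = ((2 + 2*4**2) + 152)*(-1/7) = ((2 + 2*16) + 152)*(-1/7) = ((2 + 32) + 152)*(-1/7) = (34 + 152)*(-1/7) = 186*(-1/7) = -186/7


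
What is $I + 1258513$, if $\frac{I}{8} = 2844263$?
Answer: $24012617$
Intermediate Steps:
$I = 22754104$ ($I = 8 \cdot 2844263 = 22754104$)
$I + 1258513 = 22754104 + 1258513 = 24012617$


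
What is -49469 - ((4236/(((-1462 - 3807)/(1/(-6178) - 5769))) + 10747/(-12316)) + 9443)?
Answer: -12738702657032049/200454489356 ≈ -63549.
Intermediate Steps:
-49469 - ((4236/(((-1462 - 3807)/(1/(-6178) - 5769))) + 10747/(-12316)) + 9443) = -49469 - ((4236/((-5269/(-1/6178 - 5769))) + 10747*(-1/12316)) + 9443) = -49469 - ((4236/((-5269/(-35640883/6178))) - 10747/12316) + 9443) = -49469 - ((4236/((-5269*(-6178/35640883))) - 10747/12316) + 9443) = -49469 - ((4236/(32551882/35640883) - 10747/12316) + 9443) = -49469 - ((4236*(35640883/32551882) - 10747/12316) + 9443) = -49469 - ((75487390194/16275941 - 10747/12316) + 9443) = -49469 - (929527780091377/200454489356 + 9443) = -49469 - 1*2822419523080085/200454489356 = -49469 - 2822419523080085/200454489356 = -12738702657032049/200454489356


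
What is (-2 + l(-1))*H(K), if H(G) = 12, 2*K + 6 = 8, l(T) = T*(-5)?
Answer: 36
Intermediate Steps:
l(T) = -5*T
K = 1 (K = -3 + (1/2)*8 = -3 + 4 = 1)
(-2 + l(-1))*H(K) = (-2 - 5*(-1))*12 = (-2 + 5)*12 = 3*12 = 36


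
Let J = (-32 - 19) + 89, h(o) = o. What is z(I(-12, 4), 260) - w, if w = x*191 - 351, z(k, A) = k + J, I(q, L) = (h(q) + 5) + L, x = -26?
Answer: 5352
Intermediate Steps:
J = 38 (J = -51 + 89 = 38)
I(q, L) = 5 + L + q (I(q, L) = (q + 5) + L = (5 + q) + L = 5 + L + q)
z(k, A) = 38 + k (z(k, A) = k + 38 = 38 + k)
w = -5317 (w = -26*191 - 351 = -4966 - 351 = -5317)
z(I(-12, 4), 260) - w = (38 + (5 + 4 - 12)) - 1*(-5317) = (38 - 3) + 5317 = 35 + 5317 = 5352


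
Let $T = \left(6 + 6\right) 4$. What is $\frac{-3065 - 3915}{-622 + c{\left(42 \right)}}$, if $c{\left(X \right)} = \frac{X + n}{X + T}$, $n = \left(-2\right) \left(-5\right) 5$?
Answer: $\frac{78525}{6986} \approx 11.24$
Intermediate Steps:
$T = 48$ ($T = 12 \cdot 4 = 48$)
$n = 50$ ($n = 10 \cdot 5 = 50$)
$c{\left(X \right)} = \frac{50 + X}{48 + X}$ ($c{\left(X \right)} = \frac{X + 50}{X + 48} = \frac{50 + X}{48 + X}$)
$\frac{-3065 - 3915}{-622 + c{\left(42 \right)}} = \frac{-3065 - 3915}{-622 + \frac{50 + 42}{48 + 42}} = - \frac{6980}{-622 + \frac{1}{90} \cdot 92} = - \frac{6980}{-622 + \frac{46}{45}} = - \frac{6980}{- \frac{27944}{45}} = \left(-6980\right) \left(- \frac{45}{27944}\right) = \frac{78525}{6986}$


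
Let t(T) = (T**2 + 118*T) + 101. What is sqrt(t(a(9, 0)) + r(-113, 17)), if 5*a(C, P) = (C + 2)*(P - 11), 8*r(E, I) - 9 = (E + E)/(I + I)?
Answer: I*sqrt(15668611)/85 ≈ 46.569*I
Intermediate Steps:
r(E, I) = 9/8 + E/(8*I) (r(E, I) = 9/8 + ((E + E)/(I + I))/8 = 9/8 + ((2*E)/((2*I)))/8 = 9/8 + ((2*E)*(1/(2*I)))/8 = 9/8 + (E/I)/8 = 9/8 + E/(8*I))
a(C, P) = (-11 + P)*(2 + C)/5 (a(C, P) = ((C + 2)*(P - 11))/5 = ((2 + C)*(-11 + P))/5 = ((-11 + P)*(2 + C))/5 = (-11 + P)*(2 + C)/5)
t(T) = 101 + T**2 + 118*T
sqrt(t(a(9, 0)) + r(-113, 17)) = sqrt((101 + (-22/5 - 11/5*9 + (2/5)*0 + (1/5)*9*0)**2 + 118*(-22/5 - 11/5*9 + (2/5)*0 + (1/5)*9*0)) + (1/8)*(-113 + 9*17)/17) = sqrt((101 + (-22/5 - 99/5 + 0 + 0)**2 + 118*(-22/5 - 99/5 + 0 + 0)) + (1/8)*(1/17)*(-113 + 153)) = sqrt((101 + (-121/5)**2 + 118*(-121/5)) + (1/8)*(1/17)*40) = sqrt((101 + 14641/25 - 14278/5) + 5/17) = sqrt(-54224/25 + 5/17) = sqrt(-921683/425) = I*sqrt(15668611)/85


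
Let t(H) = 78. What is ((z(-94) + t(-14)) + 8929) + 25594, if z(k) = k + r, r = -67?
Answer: 34440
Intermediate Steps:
z(k) = -67 + k (z(k) = k - 67 = -67 + k)
((z(-94) + t(-14)) + 8929) + 25594 = (((-67 - 94) + 78) + 8929) + 25594 = ((-161 + 78) + 8929) + 25594 = (-83 + 8929) + 25594 = 8846 + 25594 = 34440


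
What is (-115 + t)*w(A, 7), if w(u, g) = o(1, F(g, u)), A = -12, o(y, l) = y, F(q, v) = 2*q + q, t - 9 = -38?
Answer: -144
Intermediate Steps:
t = -29 (t = 9 - 38 = -29)
F(q, v) = 3*q
w(u, g) = 1
(-115 + t)*w(A, 7) = (-115 - 29)*1 = -144*1 = -144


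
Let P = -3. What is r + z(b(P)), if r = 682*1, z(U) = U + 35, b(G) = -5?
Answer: 712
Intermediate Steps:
z(U) = 35 + U
r = 682
r + z(b(P)) = 682 + (35 - 5) = 682 + 30 = 712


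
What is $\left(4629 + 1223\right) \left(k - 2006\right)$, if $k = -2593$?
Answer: $-26913348$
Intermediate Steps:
$\left(4629 + 1223\right) \left(k - 2006\right) = \left(4629 + 1223\right) \left(-2593 - 2006\right) = 5852 \left(-4599\right) = -26913348$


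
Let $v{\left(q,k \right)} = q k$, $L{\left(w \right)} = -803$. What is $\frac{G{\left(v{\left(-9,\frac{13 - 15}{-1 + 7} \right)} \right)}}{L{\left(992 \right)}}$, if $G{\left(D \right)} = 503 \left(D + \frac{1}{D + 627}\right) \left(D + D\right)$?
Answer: $- \frac{951173}{84315} \approx -11.281$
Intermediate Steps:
$v{\left(q,k \right)} = k q$
$G{\left(D \right)} = 2 D \left(503 D + \frac{503}{627 + D}\right)$ ($G{\left(D \right)} = 503 \left(D + \frac{1}{627 + D}\right) 2 D = \left(503 D + \frac{503}{627 + D}\right) 2 D = 2 D \left(503 D + \frac{503}{627 + D}\right)$)
$\frac{G{\left(v{\left(-9,\frac{13 - 15}{-1 + 7} \right)} \right)}}{L{\left(992 \right)}} = \frac{1006 \frac{13 - 15}{-1 + 7} \left(-9\right) \frac{1}{627 + \frac{13 - 15}{-1 + 7} \left(-9\right)} \left(1 + \left(\frac{13 - 15}{-1 + 7} \left(-9\right)\right)^{2} + 627 \frac{13 - 15}{-1 + 7} \left(-9\right)\right)}{-803} = \frac{1006 - \frac{2}{6} \left(-9\right) \left(1 + \left(- \frac{2}{6} \left(-9\right)\right)^{2} + 627 - \frac{2}{6} \left(-9\right)\right)}{627 + - \frac{2}{6} \left(-9\right)} \left(- \frac{1}{803}\right) = \frac{1006 \left(-2\right) \frac{1}{6} \left(-9\right) \left(1 + \left(\left(-2\right) \frac{1}{6} \left(-9\right)\right)^{2} + 627 \left(-2\right) \frac{1}{6} \left(-9\right)\right)}{627 + \left(-2\right) \frac{1}{6} \left(-9\right)} \left(- \frac{1}{803}\right) = \frac{1006 \left(\left(- \frac{1}{3}\right) \left(-9\right)\right) \left(1 + \left(\left(- \frac{1}{3}\right) \left(-9\right)\right)^{2} + 627 \left(\left(- \frac{1}{3}\right) \left(-9\right)\right)\right)}{627 - -3} \left(- \frac{1}{803}\right) = 1006 \cdot 3 \frac{1}{627 + 3} \left(1 + 3^{2} + 627 \cdot 3\right) \left(- \frac{1}{803}\right) = 1006 \cdot 3 \cdot \frac{1}{630} \left(1 + 9 + 1881\right) \left(- \frac{1}{803}\right) = 1006 \cdot 3 \cdot \frac{1}{630} \cdot 1891 \left(- \frac{1}{803}\right) = \frac{951173}{105} \left(- \frac{1}{803}\right) = - \frac{951173}{84315}$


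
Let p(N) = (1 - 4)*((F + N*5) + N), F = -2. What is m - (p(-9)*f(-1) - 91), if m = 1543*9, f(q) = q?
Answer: 14146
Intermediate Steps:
p(N) = 6 - 18*N (p(N) = (1 - 4)*((-2 + N*5) + N) = -3*((-2 + 5*N) + N) = -3*(-2 + 6*N) = 6 - 18*N)
m = 13887
m - (p(-9)*f(-1) - 91) = 13887 - ((6 - 18*(-9))*(-1) - 91) = 13887 - ((6 + 162)*(-1) - 91) = 13887 - (168*(-1) - 91) = 13887 - (-168 - 91) = 13887 - 1*(-259) = 13887 + 259 = 14146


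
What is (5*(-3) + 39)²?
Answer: 576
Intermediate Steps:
(5*(-3) + 39)² = (-15 + 39)² = 24² = 576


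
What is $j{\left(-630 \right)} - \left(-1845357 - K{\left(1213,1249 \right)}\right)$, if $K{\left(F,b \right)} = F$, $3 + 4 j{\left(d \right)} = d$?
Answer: $\frac{7385647}{4} \approx 1.8464 \cdot 10^{6}$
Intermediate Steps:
$j{\left(d \right)} = - \frac{3}{4} + \frac{d}{4}$
$j{\left(-630 \right)} - \left(-1845357 - K{\left(1213,1249 \right)}\right) = \left(- \frac{3}{4} + \frac{1}{4} \left(-630\right)\right) - \left(-1845357 - 1213\right) = \left(- \frac{3}{4} - \frac{315}{2}\right) - \left(-1845357 - 1213\right) = - \frac{633}{4} - -1846570 = - \frac{633}{4} + 1846570 = \frac{7385647}{4}$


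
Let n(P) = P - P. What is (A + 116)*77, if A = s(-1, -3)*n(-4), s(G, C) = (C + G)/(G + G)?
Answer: 8932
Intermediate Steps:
n(P) = 0
s(G, C) = (C + G)/(2*G) (s(G, C) = (C + G)/((2*G)) = (C + G)*(1/(2*G)) = (C + G)/(2*G))
A = 0 (A = ((½)*(-3 - 1)/(-1))*0 = ((½)*(-1)*(-4))*0 = 2*0 = 0)
(A + 116)*77 = (0 + 116)*77 = 116*77 = 8932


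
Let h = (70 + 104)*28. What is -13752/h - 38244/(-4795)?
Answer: 716571/139055 ≈ 5.1531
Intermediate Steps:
h = 4872 (h = 174*28 = 4872)
-13752/h - 38244/(-4795) = -13752/4872 - 38244/(-4795) = -13752*1/4872 - 38244*(-1/4795) = -573/203 + 38244/4795 = 716571/139055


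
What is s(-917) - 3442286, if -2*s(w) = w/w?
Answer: -6884573/2 ≈ -3.4423e+6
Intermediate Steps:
s(w) = -1/2 (s(w) = -w/(2*w) = -1/2*1 = -1/2)
s(-917) - 3442286 = -1/2 - 3442286 = -6884573/2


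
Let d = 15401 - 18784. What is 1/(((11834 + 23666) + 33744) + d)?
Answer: 1/65861 ≈ 1.5183e-5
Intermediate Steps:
d = -3383
1/(((11834 + 23666) + 33744) + d) = 1/(((11834 + 23666) + 33744) - 3383) = 1/((35500 + 33744) - 3383) = 1/(69244 - 3383) = 1/65861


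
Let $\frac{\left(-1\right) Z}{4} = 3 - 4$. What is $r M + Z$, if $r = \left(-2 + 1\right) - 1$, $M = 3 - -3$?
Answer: $-8$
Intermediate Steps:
$M = 6$ ($M = 3 + 3 = 6$)
$Z = 4$ ($Z = - 4 \left(3 - 4\right) = \left(-4\right) \left(-1\right) = 4$)
$r = -2$ ($r = -1 - 1 = -2$)
$r M + Z = \left(-2\right) 6 + 4 = -12 + 4 = -8$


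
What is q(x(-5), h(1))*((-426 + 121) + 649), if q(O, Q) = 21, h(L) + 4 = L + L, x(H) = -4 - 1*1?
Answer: 7224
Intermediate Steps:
x(H) = -5 (x(H) = -4 - 1 = -5)
h(L) = -4 + 2*L (h(L) = -4 + (L + L) = -4 + 2*L)
q(x(-5), h(1))*((-426 + 121) + 649) = 21*((-426 + 121) + 649) = 21*(-305 + 649) = 21*344 = 7224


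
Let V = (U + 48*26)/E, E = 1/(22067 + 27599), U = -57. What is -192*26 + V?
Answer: 59147214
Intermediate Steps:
E = 1/49666 ≈ 2.0134e-5
V = 59152206 (V = (-57 + 48*26)/(1/49666) = (-57 + 1248)*49666 = 1191*49666 = 59152206)
-192*26 + V = -192*26 + 59152206 = -4992 + 59152206 = 59147214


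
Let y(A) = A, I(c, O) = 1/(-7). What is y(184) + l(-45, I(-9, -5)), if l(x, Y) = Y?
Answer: 1287/7 ≈ 183.86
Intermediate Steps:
I(c, O) = -1/7
y(184) + l(-45, I(-9, -5)) = 184 - 1/7 = 1287/7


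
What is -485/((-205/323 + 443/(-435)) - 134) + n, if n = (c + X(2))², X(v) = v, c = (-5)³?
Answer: 288425886411/19059934 ≈ 15133.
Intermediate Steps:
c = -125
n = 15129 (n = (-125 + 2)² = (-123)² = 15129)
-485/((-205/323 + 443/(-435)) - 134) + n = -485/((-205/323 + 443/(-435)) - 134) + 15129 = -485/((-205*1/323 + 443*(-1/435)) - 134) + 15129 = -485/((-205/323 - 443/435) - 134) + 15129 = -485/(-232264/140505 - 134) + 15129 = -485/(-19059934/140505) + 15129 = -140505/19059934*(-485) + 15129 = 68144925/19059934 + 15129 = 288425886411/19059934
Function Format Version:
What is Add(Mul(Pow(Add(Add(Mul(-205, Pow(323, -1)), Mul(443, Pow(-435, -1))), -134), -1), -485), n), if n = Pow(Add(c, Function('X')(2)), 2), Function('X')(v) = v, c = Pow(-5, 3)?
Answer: Rational(288425886411, 19059934) ≈ 15133.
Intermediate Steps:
c = -125
n = 15129 (n = Pow(Add(-125, 2), 2) = Pow(-123, 2) = 15129)
Add(Mul(Pow(Add(Add(Mul(-205, Pow(323, -1)), Mul(443, Pow(-435, -1))), -134), -1), -485), n) = Add(Mul(Pow(Add(Add(Mul(-205, Pow(323, -1)), Mul(443, Pow(-435, -1))), -134), -1), -485), 15129) = Add(Mul(Pow(Add(Add(Mul(-205, Rational(1, 323)), Mul(443, Rational(-1, 435))), -134), -1), -485), 15129) = Add(Mul(Pow(Add(Add(Rational(-205, 323), Rational(-443, 435)), -134), -1), -485), 15129) = Add(Mul(Pow(Add(Rational(-232264, 140505), -134), -1), -485), 15129) = Add(Mul(Pow(Rational(-19059934, 140505), -1), -485), 15129) = Add(Mul(Rational(-140505, 19059934), -485), 15129) = Add(Rational(68144925, 19059934), 15129) = Rational(288425886411, 19059934)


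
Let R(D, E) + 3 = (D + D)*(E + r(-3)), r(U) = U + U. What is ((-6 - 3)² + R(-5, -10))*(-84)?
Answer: -19992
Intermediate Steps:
r(U) = 2*U
R(D, E) = -3 + 2*D*(-6 + E) (R(D, E) = -3 + (D + D)*(E + 2*(-3)) = -3 + (2*D)*(E - 6) = -3 + (2*D)*(-6 + E) = -3 + 2*D*(-6 + E))
((-6 - 3)² + R(-5, -10))*(-84) = ((-6 - 3)² + (-3 - 12*(-5) + 2*(-5)*(-10)))*(-84) = ((-9)² + (-3 + 60 + 100))*(-84) = (81 + 157)*(-84) = 238*(-84) = -19992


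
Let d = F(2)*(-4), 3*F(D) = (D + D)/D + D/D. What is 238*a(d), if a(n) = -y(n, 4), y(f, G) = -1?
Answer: 238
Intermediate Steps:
F(D) = 1 (F(D) = ((D + D)/D + D/D)/3 = ((2*D)/D + 1)/3 = (2 + 1)/3 = (⅓)*3 = 1)
d = -4 (d = 1*(-4) = -4)
a(n) = 1 (a(n) = -1*(-1) = 1)
238*a(d) = 238*1 = 238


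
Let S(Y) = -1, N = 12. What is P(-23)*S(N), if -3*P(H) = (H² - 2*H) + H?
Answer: 184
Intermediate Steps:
P(H) = -H²/3 + H/3 (P(H) = -((H² - 2*H) + H)/3 = -(H² - H)/3 = -H²/3 + H/3)
P(-23)*S(N) = ((⅓)*(-23)*(1 - 1*(-23)))*(-1) = ((⅓)*(-23)*(1 + 23))*(-1) = ((⅓)*(-23)*24)*(-1) = -184*(-1) = 184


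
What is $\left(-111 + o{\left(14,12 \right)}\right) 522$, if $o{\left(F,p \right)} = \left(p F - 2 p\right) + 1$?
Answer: $17748$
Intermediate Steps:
$o{\left(F,p \right)} = 1 - 2 p + F p$ ($o{\left(F,p \right)} = \left(F p - 2 p\right) + 1 = \left(- 2 p + F p\right) + 1 = 1 - 2 p + F p$)
$\left(-111 + o{\left(14,12 \right)}\right) 522 = \left(-111 + \left(1 - 24 + 14 \cdot 12\right)\right) 522 = \left(-111 + \left(1 - 24 + 168\right)\right) 522 = \left(-111 + 145\right) 522 = 34 \cdot 522 = 17748$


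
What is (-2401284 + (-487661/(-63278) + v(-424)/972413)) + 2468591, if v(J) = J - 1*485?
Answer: 4142032019307189/61532349814 ≈ 67315.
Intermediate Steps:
v(J) = -485 + J (v(J) = J - 485 = -485 + J)
(-2401284 + (-487661/(-63278) + v(-424)/972413)) + 2468591 = (-2401284 + (-487661/(-63278) + (-485 - 424)/972413)) + 2468591 = (-2401284 + (-487661*(-1/63278) - 909*1/972413)) + 2468591 = (-2401284 + (487661/63278 - 909/972413)) + 2468591 = (-2401284 + 474150376291/61532349814) + 2468591 = -147756172940384885/61532349814 + 2468591 = 4142032019307189/61532349814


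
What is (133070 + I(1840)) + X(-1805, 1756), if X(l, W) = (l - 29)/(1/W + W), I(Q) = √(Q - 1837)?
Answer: 410323048086/3083537 + √3 ≈ 1.3307e+5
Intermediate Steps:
I(Q) = √(-1837 + Q)
X(l, W) = (-29 + l)/(W + 1/W)
(133070 + I(1840)) + X(-1805, 1756) = (133070 + √(-1837 + 1840)) + 1756*(-29 - 1805)/(1 + 1756²) = (133070 + √3) + 1756*(-1834)/(1 + 3083536) = (133070 + √3) + 1756*(-1834)/3083537 = (133070 + √3) + 1756*(1/3083537)*(-1834) = (133070 + √3) - 3220504/3083537 = 410323048086/3083537 + √3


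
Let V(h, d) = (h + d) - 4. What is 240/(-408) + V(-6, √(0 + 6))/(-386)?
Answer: -1845/3281 - √6/386 ≈ -0.56867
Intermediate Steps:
V(h, d) = -4 + d + h (V(h, d) = (d + h) - 4 = -4 + d + h)
240/(-408) + V(-6, √(0 + 6))/(-386) = 240/(-408) + (-4 + √(0 + 6) - 6)/(-386) = 240*(-1/408) + (-4 + √6 - 6)*(-1/386) = -10/17 + (-10 + √6)*(-1/386) = -10/17 + (5/193 - √6/386) = -1845/3281 - √6/386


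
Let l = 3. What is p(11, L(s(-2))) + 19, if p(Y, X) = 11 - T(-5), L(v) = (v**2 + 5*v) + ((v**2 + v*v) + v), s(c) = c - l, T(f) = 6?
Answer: 24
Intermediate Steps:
s(c) = -3 + c (s(c) = c - 1*3 = c - 3 = -3 + c)
L(v) = 3*v**2 + 6*v (L(v) = (v**2 + 5*v) + ((v**2 + v**2) + v) = (v**2 + 5*v) + (2*v**2 + v) = (v**2 + 5*v) + (v + 2*v**2) = 3*v**2 + 6*v)
p(Y, X) = 5 (p(Y, X) = 11 - 1*6 = 11 - 6 = 5)
p(11, L(s(-2))) + 19 = 5 + 19 = 24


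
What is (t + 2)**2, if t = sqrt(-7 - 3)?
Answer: (2 + I*sqrt(10))**2 ≈ -6.0 + 12.649*I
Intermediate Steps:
t = I*sqrt(10) (t = sqrt(-10) = I*sqrt(10) ≈ 3.1623*I)
(t + 2)**2 = (I*sqrt(10) + 2)**2 = (2 + I*sqrt(10))**2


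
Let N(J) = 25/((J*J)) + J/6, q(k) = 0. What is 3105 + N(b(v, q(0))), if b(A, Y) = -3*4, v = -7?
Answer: 446857/144 ≈ 3103.2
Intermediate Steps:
b(A, Y) = -12
N(J) = 25/J² + J/6 (N(J) = 25/(J²) + J*(⅙) = 25/J² + J/6)
3105 + N(b(v, q(0))) = 3105 + (25/(-12)² + (⅙)*(-12)) = 3105 + (25*(1/144) - 2) = 3105 + (25/144 - 2) = 3105 - 263/144 = 446857/144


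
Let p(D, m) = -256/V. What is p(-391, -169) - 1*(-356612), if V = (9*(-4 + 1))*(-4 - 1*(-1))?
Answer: 28885316/81 ≈ 3.5661e+5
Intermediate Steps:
V = 81 (V = (9*(-3))*(-4 + 1) = -27*(-3) = 81)
p(D, m) = -256/81
p(-391, -169) - 1*(-356612) = -256/81 - 1*(-356612) = -256/81 + 356612 = 28885316/81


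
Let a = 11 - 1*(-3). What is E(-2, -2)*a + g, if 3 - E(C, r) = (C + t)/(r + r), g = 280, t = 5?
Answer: 665/2 ≈ 332.50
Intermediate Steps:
E(C, r) = 3 - (5 + C)/(2*r) (E(C, r) = 3 - (C + 5)/(r + r) = 3 - (5 + C)/(2*r))
a = 14 (a = 11 + 3 = 14)
E(-2, -2)*a + g = ((1/2)*(-5 - 1*(-2) + 6*(-2))/(-2))*14 + 280 = ((1/2)*(-1/2)*(-5 + 2 - 12))*14 + 280 = ((1/2)*(-1/2)*(-15))*14 + 280 = (15/4)*14 + 280 = 105/2 + 280 = 665/2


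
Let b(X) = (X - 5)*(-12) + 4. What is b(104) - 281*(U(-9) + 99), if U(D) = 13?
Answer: -32656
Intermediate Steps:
b(X) = 64 - 12*X (b(X) = (-5 + X)*(-12) + 4 = (60 - 12*X) + 4 = 64 - 12*X)
b(104) - 281*(U(-9) + 99) = (64 - 12*104) - 281*(13 + 99) = (64 - 1248) - 281*112 = -1184 - 1*31472 = -1184 - 31472 = -32656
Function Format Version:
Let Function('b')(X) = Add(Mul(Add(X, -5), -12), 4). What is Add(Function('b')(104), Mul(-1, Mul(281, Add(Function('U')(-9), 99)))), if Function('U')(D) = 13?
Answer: -32656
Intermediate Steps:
Function('b')(X) = Add(64, Mul(-12, X)) (Function('b')(X) = Add(Mul(Add(-5, X), -12), 4) = Add(Add(60, Mul(-12, X)), 4) = Add(64, Mul(-12, X)))
Add(Function('b')(104), Mul(-1, Mul(281, Add(Function('U')(-9), 99)))) = Add(Add(64, Mul(-12, 104)), Mul(-1, Mul(281, Add(13, 99)))) = Add(Add(64, -1248), Mul(-1, Mul(281, 112))) = Add(-1184, Mul(-1, 31472)) = Add(-1184, -31472) = -32656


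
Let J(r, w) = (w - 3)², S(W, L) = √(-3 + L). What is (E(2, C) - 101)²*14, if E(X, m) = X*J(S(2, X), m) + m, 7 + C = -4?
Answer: 1097600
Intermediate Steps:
C = -11 (C = -7 - 4 = -11)
J(r, w) = (-3 + w)²
E(X, m) = m + X*(-3 + m)² (E(X, m) = X*(-3 + m)² + m = m + X*(-3 + m)²)
(E(2, C) - 101)²*14 = ((-11 + 2*(-3 - 11)²) - 101)²*14 = ((-11 + 2*(-14)²) - 101)²*14 = ((-11 + 2*196) - 101)²*14 = ((-11 + 392) - 101)²*14 = (381 - 101)²*14 = 280²*14 = 78400*14 = 1097600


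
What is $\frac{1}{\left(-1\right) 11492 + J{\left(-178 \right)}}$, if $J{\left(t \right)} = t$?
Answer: $- \frac{1}{11670} \approx -8.569 \cdot 10^{-5}$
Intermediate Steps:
$\frac{1}{\left(-1\right) 11492 + J{\left(-178 \right)}} = \frac{1}{\left(-1\right) 11492 - 178} = \frac{1}{-11492 - 178} = \frac{1}{-11670} = - \frac{1}{11670}$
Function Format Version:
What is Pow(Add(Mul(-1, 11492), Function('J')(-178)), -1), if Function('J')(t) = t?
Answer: Rational(-1, 11670) ≈ -8.5690e-5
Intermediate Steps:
Pow(Add(Mul(-1, 11492), Function('J')(-178)), -1) = Pow(Add(Mul(-1, 11492), -178), -1) = Pow(Add(-11492, -178), -1) = Pow(-11670, -1) = Rational(-1, 11670)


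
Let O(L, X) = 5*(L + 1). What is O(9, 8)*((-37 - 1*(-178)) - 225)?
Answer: -4200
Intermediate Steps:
O(L, X) = 5 + 5*L (O(L, X) = 5*(1 + L) = 5 + 5*L)
O(9, 8)*((-37 - 1*(-178)) - 225) = (5 + 5*9)*((-37 - 1*(-178)) - 225) = (5 + 45)*((-37 + 178) - 225) = 50*(141 - 225) = 50*(-84) = -4200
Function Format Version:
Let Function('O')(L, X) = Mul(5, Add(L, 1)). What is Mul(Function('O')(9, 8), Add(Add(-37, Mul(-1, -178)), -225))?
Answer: -4200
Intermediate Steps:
Function('O')(L, X) = Add(5, Mul(5, L)) (Function('O')(L, X) = Mul(5, Add(1, L)) = Add(5, Mul(5, L)))
Mul(Function('O')(9, 8), Add(Add(-37, Mul(-1, -178)), -225)) = Mul(Add(5, Mul(5, 9)), Add(Add(-37, Mul(-1, -178)), -225)) = Mul(Add(5, 45), Add(Add(-37, 178), -225)) = Mul(50, Add(141, -225)) = Mul(50, -84) = -4200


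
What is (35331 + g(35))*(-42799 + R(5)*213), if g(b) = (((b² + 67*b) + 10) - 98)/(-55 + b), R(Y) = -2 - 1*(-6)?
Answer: -14747264843/10 ≈ -1.4747e+9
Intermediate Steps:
R(Y) = 4 (R(Y) = -2 + 6 = 4)
g(b) = (-88 + b² + 67*b)/(-55 + b) (g(b) = ((10 + b² + 67*b) - 98)/(-55 + b) = (-88 + b² + 67*b)/(-55 + b))
(35331 + g(35))*(-42799 + R(5)*213) = (35331 + (-88 + 35² + 67*35)/(-55 + 35))*(-42799 + 4*213) = (35331 + (-88 + 1225 + 2345)/(-20))*(-42799 + 852) = (35331 - 1/20*3482)*(-41947) = (35331 - 1741/10)*(-41947) = (351569/10)*(-41947) = -14747264843/10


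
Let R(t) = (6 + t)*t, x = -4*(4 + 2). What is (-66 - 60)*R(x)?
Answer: -54432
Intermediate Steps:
x = -24 (x = -4*6 = -24)
R(t) = t*(6 + t)
(-66 - 60)*R(x) = (-66 - 60)*(-24*(6 - 24)) = -(-3024)*(-18) = -126*432 = -54432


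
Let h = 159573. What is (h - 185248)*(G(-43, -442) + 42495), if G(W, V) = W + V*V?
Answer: -6105925800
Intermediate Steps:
G(W, V) = W + V**2
(h - 185248)*(G(-43, -442) + 42495) = (159573 - 185248)*((-43 + (-442)**2) + 42495) = -25675*((-43 + 195364) + 42495) = -25675*(195321 + 42495) = -25675*237816 = -6105925800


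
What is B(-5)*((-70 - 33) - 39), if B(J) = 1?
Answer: -142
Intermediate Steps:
B(-5)*((-70 - 33) - 39) = 1*((-70 - 33) - 39) = 1*(-103 - 39) = 1*(-142) = -142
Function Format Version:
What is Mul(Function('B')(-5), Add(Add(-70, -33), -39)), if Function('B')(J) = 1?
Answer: -142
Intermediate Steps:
Mul(Function('B')(-5), Add(Add(-70, -33), -39)) = Mul(1, Add(Add(-70, -33), -39)) = Mul(1, Add(-103, -39)) = Mul(1, -142) = -142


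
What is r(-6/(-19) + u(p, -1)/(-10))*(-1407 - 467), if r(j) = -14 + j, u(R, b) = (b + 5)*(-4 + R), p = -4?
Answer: 1866504/95 ≈ 19647.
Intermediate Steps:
u(R, b) = (-4 + R)*(5 + b) (u(R, b) = (5 + b)*(-4 + R) = (-4 + R)*(5 + b))
r(-6/(-19) + u(p, -1)/(-10))*(-1407 - 467) = (-14 + (-6/(-19) + (-20 - 4*(-1) + 5*(-4) - 4*(-1))/(-10)))*(-1407 - 467) = (-14 + (-6*(-1/19) + (-20 + 4 - 20 + 4)*(-⅒)))*(-1874) = (-14 + (6/19 - 32*(-⅒)))*(-1874) = (-14 + (6/19 + 16/5))*(-1874) = (-14 + 334/95)*(-1874) = -996/95*(-1874) = 1866504/95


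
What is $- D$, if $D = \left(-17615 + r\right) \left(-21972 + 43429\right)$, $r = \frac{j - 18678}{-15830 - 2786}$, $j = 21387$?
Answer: $\frac{7036255590893}{18616} \approx 3.7797 \cdot 10^{8}$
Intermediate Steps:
$r = - \frac{2709}{18616}$ ($r = \frac{21387 - 18678}{-15830 - 2786} = \frac{2709}{-18616} = 2709 \left(- \frac{1}{18616}\right) = - \frac{2709}{18616} \approx -0.14552$)
$D = - \frac{7036255590893}{18616}$ ($D = \left(-17615 - \frac{2709}{18616}\right) \left(-21972 + 43429\right) = \left(- \frac{327923549}{18616}\right) 21457 = - \frac{7036255590893}{18616} \approx -3.7797 \cdot 10^{8}$)
$- D = \left(-1\right) \left(- \frac{7036255590893}{18616}\right) = \frac{7036255590893}{18616}$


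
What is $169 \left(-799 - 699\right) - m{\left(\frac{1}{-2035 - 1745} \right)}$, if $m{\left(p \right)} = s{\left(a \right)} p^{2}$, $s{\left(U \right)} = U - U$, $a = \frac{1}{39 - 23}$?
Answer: $-253162$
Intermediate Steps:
$a = \frac{1}{16} \approx 0.0625$
$s{\left(U \right)} = 0$
$m{\left(p \right)} = 0$ ($m{\left(p \right)} = 0 p^{2} = 0$)
$169 \left(-799 - 699\right) - m{\left(\frac{1}{-2035 - 1745} \right)} = 169 \left(-799 - 699\right) - 0 = 169 \left(-1498\right) + 0 = -253162 + 0 = -253162$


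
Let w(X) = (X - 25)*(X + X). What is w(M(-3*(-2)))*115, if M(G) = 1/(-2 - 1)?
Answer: 17480/9 ≈ 1942.2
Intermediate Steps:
M(G) = -⅓ (M(G) = 1/(-3) = -⅓)
w(X) = 2*X*(-25 + X) (w(X) = (-25 + X)*(2*X) = 2*X*(-25 + X))
w(M(-3*(-2)))*115 = (2*(-⅓)*(-25 - ⅓))*115 = (2*(-⅓)*(-76/3))*115 = (152/9)*115 = 17480/9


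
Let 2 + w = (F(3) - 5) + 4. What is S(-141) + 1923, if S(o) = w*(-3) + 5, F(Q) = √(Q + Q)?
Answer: 1937 - 3*√6 ≈ 1929.7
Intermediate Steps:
F(Q) = √2*√Q (F(Q) = √(2*Q) = √2*√Q)
w = -3 + √6 (w = -2 + ((√2*√3 - 5) + 4) = -2 + ((√6 - 5) + 4) = -2 + ((-5 + √6) + 4) = -2 + (-1 + √6) = -3 + √6 ≈ -0.55051)
S(o) = 14 - 3*√6 (S(o) = (-3 + √6)*(-3) + 5 = (9 - 3*√6) + 5 = 14 - 3*√6)
S(-141) + 1923 = (14 - 3*√6) + 1923 = 1937 - 3*√6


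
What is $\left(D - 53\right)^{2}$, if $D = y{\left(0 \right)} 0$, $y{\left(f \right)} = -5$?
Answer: $2809$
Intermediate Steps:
$D = 0$ ($D = \left(-5\right) 0 = 0$)
$\left(D - 53\right)^{2} = \left(0 - 53\right)^{2} = \left(-53\right)^{2} = 2809$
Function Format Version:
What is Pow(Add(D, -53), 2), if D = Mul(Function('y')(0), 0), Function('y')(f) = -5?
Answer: 2809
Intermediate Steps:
D = 0 (D = Mul(-5, 0) = 0)
Pow(Add(D, -53), 2) = Pow(Add(0, -53), 2) = Pow(-53, 2) = 2809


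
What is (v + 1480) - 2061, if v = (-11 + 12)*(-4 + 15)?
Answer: -570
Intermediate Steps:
v = 11 (v = 1*11 = 11)
(v + 1480) - 2061 = (11 + 1480) - 2061 = 1491 - 2061 = -570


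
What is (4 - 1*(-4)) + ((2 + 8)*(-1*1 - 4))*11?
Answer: -542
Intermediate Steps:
(4 - 1*(-4)) + ((2 + 8)*(-1*1 - 4))*11 = (4 + 4) + (10*(-1 - 4))*11 = 8 + (10*(-5))*11 = 8 - 50*11 = 8 - 550 = -542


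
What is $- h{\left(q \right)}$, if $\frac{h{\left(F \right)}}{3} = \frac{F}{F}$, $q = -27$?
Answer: $-3$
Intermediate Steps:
$h{\left(F \right)} = 3$ ($h{\left(F \right)} = 3 \frac{F}{F} = 3 \cdot 1 = 3$)
$- h{\left(q \right)} = \left(-1\right) 3 = -3$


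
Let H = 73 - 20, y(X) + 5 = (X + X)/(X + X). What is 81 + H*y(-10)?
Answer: -131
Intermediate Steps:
y(X) = -4 (y(X) = -5 + (X + X)/(X + X) = -5 + (2*X)/((2*X)) = -5 + (2*X)*(1/(2*X)) = -5 + 1 = -4)
H = 53
81 + H*y(-10) = 81 + 53*(-4) = 81 - 212 = -131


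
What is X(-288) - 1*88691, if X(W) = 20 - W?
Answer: -88383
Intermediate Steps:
X(-288) - 1*88691 = (20 - 1*(-288)) - 1*88691 = (20 + 288) - 88691 = 308 - 88691 = -88383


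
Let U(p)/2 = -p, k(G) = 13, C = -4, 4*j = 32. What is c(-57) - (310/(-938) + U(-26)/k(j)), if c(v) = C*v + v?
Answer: 78478/469 ≈ 167.33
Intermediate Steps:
j = 8 (j = (¼)*32 = 8)
U(p) = -2*p (U(p) = 2*(-p) = -2*p)
c(v) = -3*v (c(v) = -4*v + v = -3*v)
c(-57) - (310/(-938) + U(-26)/k(j)) = -3*(-57) - (310/(-938) - 2*(-26)/13) = 171 - (310*(-1/938) + 52*(1/13)) = 171 - (-155/469 + 4) = 171 - 1*1721/469 = 171 - 1721/469 = 78478/469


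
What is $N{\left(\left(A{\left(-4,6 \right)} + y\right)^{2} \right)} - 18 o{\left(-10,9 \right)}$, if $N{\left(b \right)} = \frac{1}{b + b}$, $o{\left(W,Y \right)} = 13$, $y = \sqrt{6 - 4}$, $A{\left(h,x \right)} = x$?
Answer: $- \frac{270485}{1156} - \frac{3 \sqrt{2}}{578} \approx -233.99$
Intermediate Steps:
$y = \sqrt{2} \approx 1.4142$
$N{\left(b \right)} = \frac{1}{2 b}$
$N{\left(\left(A{\left(-4,6 \right)} + y\right)^{2} \right)} - 18 o{\left(-10,9 \right)} = \frac{1}{2 \left(6 + \sqrt{2}\right)^{2}} - 234 = -234 + \frac{1}{2 \left(6 + \sqrt{2}\right)^{2}}$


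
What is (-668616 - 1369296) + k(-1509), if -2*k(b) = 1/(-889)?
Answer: -3623407535/1778 ≈ -2.0379e+6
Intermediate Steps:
k(b) = 1/1778 (k(b) = -½/(-889) = -½*(-1/889) = 1/1778)
(-668616 - 1369296) + k(-1509) = (-668616 - 1369296) + 1/1778 = -2037912 + 1/1778 = -3623407535/1778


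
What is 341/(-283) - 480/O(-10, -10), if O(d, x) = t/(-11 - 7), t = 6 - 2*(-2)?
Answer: 244171/283 ≈ 862.79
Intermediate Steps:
t = 10 (t = 6 + 4 = 10)
O(d, x) = -5/9 (O(d, x) = 10/(-11 - 7) = 10/(-18) = 10*(-1/18) = -5/9)
341/(-283) - 480/O(-10, -10) = 341/(-283) - 480/(-5/9) = 341*(-1/283) - 480*(-9/5) = -341/283 + 864 = 244171/283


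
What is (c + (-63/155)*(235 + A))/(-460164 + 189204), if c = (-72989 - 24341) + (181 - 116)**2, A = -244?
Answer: 1202559/3499900 ≈ 0.34360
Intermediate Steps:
c = -93105 (c = -97330 + 65**2 = -97330 + 4225 = -93105)
(c + (-63/155)*(235 + A))/(-460164 + 189204) = (-93105 + (-63/155)*(235 - 244))/(-460164 + 189204) = (-93105 - 63*1/155*(-9))/(-270960) = (-93105 - 63/155*(-9))*(-1/270960) = (-93105 + 567/155)*(-1/270960) = -14430708/155*(-1/270960) = 1202559/3499900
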